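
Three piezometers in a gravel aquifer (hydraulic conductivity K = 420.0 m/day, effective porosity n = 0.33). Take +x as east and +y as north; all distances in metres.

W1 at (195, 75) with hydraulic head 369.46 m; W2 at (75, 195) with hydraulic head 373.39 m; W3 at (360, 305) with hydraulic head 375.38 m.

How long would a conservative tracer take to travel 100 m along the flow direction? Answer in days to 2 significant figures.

2.7 days

Differences from W1: to W2 (Δx, Δy, Δh) = (-120, 120, +3.93); to W3 = (165, 230, +5.92).
Solve a·Δx + b·Δy = Δh: det = (-120)·230 − 165·120 = -47400.
∂h/∂x = [(+3.93)·230 − (+5.92)·120] / -47400 = -0.004082
∂h/∂y = [(-120)·(+5.92) − 165·(+3.93)] / -47400 = +0.02867
|∇h| = √(-0.004082² + 0.02867²) = 0.02896
Seepage velocity v = K·i/n = 420.0 × 0.02896 / 0.33 = 36.86 m/day.
t = 100 / 36.86 = 2.713 days.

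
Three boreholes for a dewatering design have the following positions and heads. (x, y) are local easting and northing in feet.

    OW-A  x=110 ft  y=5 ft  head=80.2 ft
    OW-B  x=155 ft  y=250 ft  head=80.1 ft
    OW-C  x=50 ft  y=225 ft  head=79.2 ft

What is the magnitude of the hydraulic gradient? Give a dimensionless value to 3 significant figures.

0.00930

Three-point gradient (reference OW-A): Δ to OW-B = (45, 245, -0.1), Δ to OW-C = (-60, 220, -1.0).
∂h/∂x = +0.009065, ∂h/∂y = -0.002073 (det = 24600).
|∇h| = √(0.009065² + -0.002073²) = 0.009299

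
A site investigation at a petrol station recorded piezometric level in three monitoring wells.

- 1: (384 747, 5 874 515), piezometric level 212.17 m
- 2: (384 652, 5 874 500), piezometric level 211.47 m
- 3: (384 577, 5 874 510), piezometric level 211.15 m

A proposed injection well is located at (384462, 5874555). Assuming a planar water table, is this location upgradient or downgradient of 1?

downgradient

Taking 1 as reference: 2−1 = (-95, -15, -0.70); 3−1 = (-170, -5, -1.02).
Determinant of the coordinate differences = (-95)·(-5) − (-170)·(-15) = -2075.
∂h/∂x = [(-0.70)·(-5) − (-1.02)·(-15)] / -2075 = +0.005687
∂h/∂y = [(-95)·(-1.02) − (-170)·(-0.70)] / -2075 = +0.01065
Head at (384462, 5874555) = 212.17 + (+0.005687)·(-285) + (+0.01065)·(40) = 210.98 m.
That is lower than the 212.17 m at 1, so the point is downgradient.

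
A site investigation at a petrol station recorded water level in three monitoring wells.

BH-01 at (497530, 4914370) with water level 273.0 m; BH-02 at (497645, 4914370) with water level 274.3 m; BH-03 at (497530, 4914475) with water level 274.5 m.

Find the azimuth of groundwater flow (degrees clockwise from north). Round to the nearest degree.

218°

∂h/∂x = (274.3 − 273.0) / (497645 − 497530) = +0.01130
∂h/∂y = (274.5 − 273.0) / (4914475 − 4914370) = +0.01429
Flow direction (−∇h) has components (-0.01130 E, -0.01429 N).
Azimuth = atan2(E, N) = atan2(-0.01130, -0.01429) = 218.4° ≈ 218°.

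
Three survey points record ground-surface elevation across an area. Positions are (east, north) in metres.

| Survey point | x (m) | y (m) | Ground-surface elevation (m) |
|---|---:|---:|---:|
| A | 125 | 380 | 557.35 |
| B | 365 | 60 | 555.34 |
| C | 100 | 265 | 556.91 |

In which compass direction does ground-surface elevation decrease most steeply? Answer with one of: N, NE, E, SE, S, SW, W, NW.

SE

With z = a·x + b·y + c and A as origin, the differences give:
  240·a + (-320)·b = -2.01
  (-25)·a + (-115)·b = -0.44
Eliminate b (×(-115) and ×(-320), subtract): -35600·a = 90.350 → a = ∂z/∂x = -0.002538
Back-substitute: b = ∂z/∂y = +0.004378.
Steepest decrease is along −∇f = (+0.002538 E, -0.004378 N) → southeast.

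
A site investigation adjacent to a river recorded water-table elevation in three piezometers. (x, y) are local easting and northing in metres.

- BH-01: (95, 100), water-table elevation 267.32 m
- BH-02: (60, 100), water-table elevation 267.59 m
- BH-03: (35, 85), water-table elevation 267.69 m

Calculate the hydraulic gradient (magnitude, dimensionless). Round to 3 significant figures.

Taking BH-01 as reference: BH-02−BH-01 = (-35, 0, +0.27); BH-03−BH-01 = (-60, -15, +0.37).
Solve a·Δx + b·Δy = Δh: det = (-35)·(-15) − (-60)·0 = 525.
∂h/∂x = [(+0.27)·(-15) − (+0.37)·0] / 525 = -0.007714
∂h/∂y = [(-35)·(+0.37) − (-60)·(+0.27)] / 525 = +0.006190
|∇h| = √(-0.007714² + 0.006190²) = 0.00989

0.00989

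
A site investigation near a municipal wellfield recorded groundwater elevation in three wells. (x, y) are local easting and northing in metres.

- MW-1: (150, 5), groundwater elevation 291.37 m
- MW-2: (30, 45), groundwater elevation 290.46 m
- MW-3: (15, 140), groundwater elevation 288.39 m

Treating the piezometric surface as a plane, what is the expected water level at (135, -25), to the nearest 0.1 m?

292.0 m

Taking MW-1 as reference: MW-2−MW-1 = (-120, 40, -0.91); MW-3−MW-1 = (-135, 135, -2.98).
Solve a·Δx + b·Δy = Δh: det = (-120)·135 − (-135)·40 = -10800.
∂h/∂x = [(-0.91)·135 − (-2.98)·40] / -10800 = +0.0003380
∂h/∂y = [(-120)·(-2.98) − (-135)·(-0.91)] / -10800 = -0.02174
h(135, -25) = 291.37 + (+0.0003380)·(-15) + (-0.02174)·(-30) = 291.37 -0.005 +0.652 = 292.017 m.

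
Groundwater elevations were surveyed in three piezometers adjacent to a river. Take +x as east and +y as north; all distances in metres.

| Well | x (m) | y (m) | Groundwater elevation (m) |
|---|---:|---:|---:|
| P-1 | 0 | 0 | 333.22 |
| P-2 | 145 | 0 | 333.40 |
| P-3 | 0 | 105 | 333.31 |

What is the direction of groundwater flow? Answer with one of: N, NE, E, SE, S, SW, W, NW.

∂h/∂x = (333.40 − 333.22) / (145 − 0) = +0.001241
∂h/∂y = (333.31 − 333.22) / (105 − 0) = +0.0008571
Flow = −∇h = (-0.001241 east, -0.0008571 north), which points southwest.

SW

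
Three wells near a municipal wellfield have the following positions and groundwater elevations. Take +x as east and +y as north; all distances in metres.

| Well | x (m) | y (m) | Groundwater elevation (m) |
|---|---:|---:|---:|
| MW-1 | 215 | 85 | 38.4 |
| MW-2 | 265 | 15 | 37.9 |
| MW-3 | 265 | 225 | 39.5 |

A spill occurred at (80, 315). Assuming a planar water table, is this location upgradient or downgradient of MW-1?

Differences from MW-1: to MW-2 (Δx, Δy, Δh) = (50, -70, -0.5); to MW-3 = (50, 140, +1.1).
Solve a·Δx + b·Δy = Δh: det = 50·140 − 50·(-70) = 10500.
∂h/∂x = [(-0.5)·140 − (+1.1)·(-70)] / 10500 = +0.0006667
∂h/∂y = [50·(+1.1) − 50·(-0.5)] / 10500 = +0.007619
Head at (80, 315) = 38.4 + (+0.0006667)·(-135) + (+0.007619)·(230) = 40.06 m.
That is higher than the 38.4 m at MW-1, so the point is upgradient.

upgradient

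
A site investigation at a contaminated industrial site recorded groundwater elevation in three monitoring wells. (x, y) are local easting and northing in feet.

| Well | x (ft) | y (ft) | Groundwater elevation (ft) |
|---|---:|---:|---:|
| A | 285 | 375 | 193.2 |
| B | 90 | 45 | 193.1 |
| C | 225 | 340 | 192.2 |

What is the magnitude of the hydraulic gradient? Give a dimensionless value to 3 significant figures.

0.0291

Taking A as reference: B−A = (-195, -330, -0.1); C−A = (-60, -35, -1.0).
Determinant of the coordinate differences = (-195)·(-35) − (-60)·(-330) = -12975.
∂h/∂x = [(-0.1)·(-35) − (-1.0)·(-330)] / -12975 = +0.02516
∂h/∂y = [(-195)·(-1.0) − (-60)·(-0.1)] / -12975 = -0.01457
|∇h| = √(0.02516² + -0.01457²) = 0.02907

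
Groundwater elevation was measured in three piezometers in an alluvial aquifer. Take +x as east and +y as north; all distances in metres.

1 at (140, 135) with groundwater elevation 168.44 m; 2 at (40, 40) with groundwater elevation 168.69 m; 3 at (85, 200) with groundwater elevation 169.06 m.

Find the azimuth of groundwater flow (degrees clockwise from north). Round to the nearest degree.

123°

With h = a·x + b·y + c and 1 as origin, the differences give:
  (-100)·a + (-95)·b = +0.25
  (-55)·a + 65·b = +0.62
Eliminate b (×65 and ×(-95), subtract): -11725·a = 75.150 → a = ∂h/∂x = -0.006409
Back-substitute: b = ∂h/∂y = +0.004115.
Flow direction (−∇h) has components (+0.006409 E, -0.004115 N).
Azimuth = atan2(E, N) = atan2(+0.006409, -0.004115) = 122.7° ≈ 123°.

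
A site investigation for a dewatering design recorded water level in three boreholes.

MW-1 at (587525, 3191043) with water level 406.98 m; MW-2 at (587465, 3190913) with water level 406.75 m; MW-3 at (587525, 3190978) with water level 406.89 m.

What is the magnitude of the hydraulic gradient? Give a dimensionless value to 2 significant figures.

With h = a·x + b·y + c and MW-1 as origin, the differences give:
  (-60)·a + (-130)·b = -0.23
  0·a + (-65)·b = -0.09
Eliminate b (×(-65) and ×(-130), subtract): 3900·a = 3.250 → a = ∂h/∂x = +0.0008333
Back-substitute: b = ∂h/∂y = +0.001385.
|∇h| = √(0.0008333² + 0.001385²) = 0.001616

0.0016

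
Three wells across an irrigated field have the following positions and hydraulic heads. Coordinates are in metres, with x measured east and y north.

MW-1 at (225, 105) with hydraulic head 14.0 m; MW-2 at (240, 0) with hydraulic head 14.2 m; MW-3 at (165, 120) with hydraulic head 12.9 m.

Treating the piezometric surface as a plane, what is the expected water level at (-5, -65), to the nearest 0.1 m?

With h = a·x + b·y + c and MW-1 as origin, the differences give:
  15·a + (-105)·b = +0.2
  (-60)·a + 15·b = -1.1
Eliminate b (×15 and ×(-105), subtract): -6075·a = -112.50 → a = ∂h/∂x = +0.01852
Back-substitute: b = ∂h/∂y = +0.0007407.
h(-5, -65) = 14.0 + (+0.01852)·(-230) + (+0.0007407)·(-170) = 14.0 -4.259 -0.126 = 9.615 m.

9.6 m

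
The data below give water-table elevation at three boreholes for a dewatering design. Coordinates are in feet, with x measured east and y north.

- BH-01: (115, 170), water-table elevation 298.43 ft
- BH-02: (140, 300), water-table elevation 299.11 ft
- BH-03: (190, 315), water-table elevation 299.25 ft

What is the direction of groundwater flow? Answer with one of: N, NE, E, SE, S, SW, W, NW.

S

Three-point gradient (reference BH-01): Δ to BH-02 = (25, 130, +0.68), Δ to BH-03 = (75, 145, +0.82).
∂h/∂x = +0.001306, ∂h/∂y = +0.004980 (det = -6125).
Flow = −∇h = (-0.001306 east, -0.004980 north), which points south.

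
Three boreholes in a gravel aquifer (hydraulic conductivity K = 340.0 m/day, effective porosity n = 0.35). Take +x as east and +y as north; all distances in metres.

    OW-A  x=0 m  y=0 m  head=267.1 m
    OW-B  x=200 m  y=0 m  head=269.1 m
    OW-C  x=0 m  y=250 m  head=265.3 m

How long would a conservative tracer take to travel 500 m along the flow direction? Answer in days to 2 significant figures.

42 days

∂h/∂x = (269.1 − 267.1) / (200 − 0) = +0.01000
∂h/∂y = (265.3 − 267.1) / (250 − 0) = -0.007200
|∇h| = √(0.01000² + -0.007200²) = 0.01232
Seepage velocity v = K·i/n = 340.0 × 0.01232 / 0.35 = 11.97 m/day.
t = 500 / 11.97 = 41.77 days.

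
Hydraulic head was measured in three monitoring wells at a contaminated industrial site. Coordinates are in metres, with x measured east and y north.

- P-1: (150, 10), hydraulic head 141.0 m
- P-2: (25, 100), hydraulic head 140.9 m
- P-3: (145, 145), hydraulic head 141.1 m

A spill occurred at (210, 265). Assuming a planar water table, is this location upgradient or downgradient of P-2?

upgradient

Taking P-1 as reference: P-2−P-1 = (-125, 90, -0.1); P-3−P-1 = (-5, 135, +0.1).
Determinant of the coordinate differences = (-125)·135 − (-5)·90 = -16425.
∂h/∂x = [(-0.1)·135 − (+0.1)·90] / -16425 = +0.001370
∂h/∂y = [(-125)·(+0.1) − (-5)·(-0.1)] / -16425 = +0.0007915
Head at (210, 265) = 141.0 + (+0.001370)·(60) + (+0.0007915)·(255) = 141.28 m.
That is higher than the 140.9 m at P-2, so the point is upgradient.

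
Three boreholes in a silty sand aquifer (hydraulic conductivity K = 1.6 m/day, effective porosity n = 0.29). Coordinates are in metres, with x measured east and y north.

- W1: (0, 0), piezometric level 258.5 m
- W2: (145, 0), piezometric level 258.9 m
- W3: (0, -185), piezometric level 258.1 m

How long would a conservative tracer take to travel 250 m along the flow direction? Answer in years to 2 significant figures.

35 years

∂h/∂x = (258.9 − 258.5) / (145 − 0) = +0.002759
∂h/∂y = (258.1 − 258.5) / (-185 − 0) = +0.002162
|∇h| = √(0.002759² + 0.002162²) = 0.003505
Seepage velocity v = K·i/n = 1.6 × 0.003505 / 0.29 = 0.01934 m/day.
t = 250 / 0.01934 = 1.293e+04 days = 35.4 years.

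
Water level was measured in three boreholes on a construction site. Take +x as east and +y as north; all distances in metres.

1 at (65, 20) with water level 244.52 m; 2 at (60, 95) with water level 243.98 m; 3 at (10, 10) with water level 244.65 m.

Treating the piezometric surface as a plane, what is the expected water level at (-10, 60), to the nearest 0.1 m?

244.3 m

Three-point gradient (reference 1): Δ to 2 = (-5, 75, -0.54), Δ to 3 = (-55, -10, +0.13).
∂h/∂x = -0.001042, ∂h/∂y = -0.007269 (det = 4175).
h(-10, 60) = 244.52 + (-0.001042)·(-75) + (-0.007269)·(40) = 244.52 +0.078 -0.291 = 244.307 m.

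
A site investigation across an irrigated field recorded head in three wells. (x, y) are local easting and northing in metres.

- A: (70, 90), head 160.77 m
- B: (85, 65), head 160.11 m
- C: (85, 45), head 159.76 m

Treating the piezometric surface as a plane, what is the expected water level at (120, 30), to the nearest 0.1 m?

159.0 m

Three-point gradient (reference A): Δ to B = (15, -25, -0.66), Δ to C = (15, -45, -1.01).
∂h/∂x = -0.01483, ∂h/∂y = +0.01750 (det = -300).
h(120, 30) = 160.77 + (-0.01483)·(50) + (+0.01750)·(-60) = 160.77 -0.742 -1.050 = 158.978 m.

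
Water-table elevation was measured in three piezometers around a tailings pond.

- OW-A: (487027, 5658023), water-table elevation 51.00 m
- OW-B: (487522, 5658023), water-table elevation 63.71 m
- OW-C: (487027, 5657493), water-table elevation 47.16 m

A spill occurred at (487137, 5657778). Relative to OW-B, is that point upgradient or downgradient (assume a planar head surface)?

downgradient

∂h/∂x = (63.71 − 51.00) / (487522 − 487027) = +0.02568
∂h/∂y = (47.16 − 51.00) / (5657493 − 5658023) = +0.007245
Head at (487137, 5657778) = 51.00 + (+0.02568)·(110) + (+0.007245)·(-245) = 52.05 m.
That is lower than the 63.71 m at OW-B, so the point is downgradient.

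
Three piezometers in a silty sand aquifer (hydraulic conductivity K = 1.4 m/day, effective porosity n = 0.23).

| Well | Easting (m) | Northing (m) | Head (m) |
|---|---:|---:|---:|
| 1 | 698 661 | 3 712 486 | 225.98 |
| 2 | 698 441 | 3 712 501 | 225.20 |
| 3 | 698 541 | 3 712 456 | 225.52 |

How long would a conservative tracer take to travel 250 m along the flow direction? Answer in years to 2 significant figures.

30 years

Differences from 1: to 2 (Δx, Δy, Δh) = (-220, 15, -0.78); to 3 = (-120, -30, -0.46).
Solve a·Δx + b·Δy = Δh: det = (-220)·(-30) − (-120)·15 = 8400.
∂h/∂x = [(-0.78)·(-30) − (-0.46)·15] / 8400 = +0.003607
∂h/∂y = [(-220)·(-0.46) − (-120)·(-0.78)] / 8400 = +0.0009048
|∇h| = √(0.003607² + 0.0009048²) = 0.003719
Seepage velocity v = K·i/n = 1.4 × 0.003719 / 0.23 = 0.02264 m/day.
t = 250 / 0.02264 = 1.104e+04 days = 30.2 years.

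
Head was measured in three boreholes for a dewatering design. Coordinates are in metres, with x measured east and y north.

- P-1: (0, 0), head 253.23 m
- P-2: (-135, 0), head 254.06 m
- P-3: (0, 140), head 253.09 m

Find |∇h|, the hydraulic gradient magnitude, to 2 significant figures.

∂h/∂x = (254.06 − 253.23) / (-135 − 0) = -0.006148
∂h/∂y = (253.09 − 253.23) / (140 − 0) = -0.0010000
|∇h| = √(-0.006148² + -0.0010000²) = 0.006229

0.0062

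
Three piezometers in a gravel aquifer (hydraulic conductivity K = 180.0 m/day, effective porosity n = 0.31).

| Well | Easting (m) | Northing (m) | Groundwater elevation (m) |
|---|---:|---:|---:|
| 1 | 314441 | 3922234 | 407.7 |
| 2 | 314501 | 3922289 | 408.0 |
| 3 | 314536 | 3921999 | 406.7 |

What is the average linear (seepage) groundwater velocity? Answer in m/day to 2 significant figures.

Taking 1 as reference: 2−1 = (60, 55, +0.3); 3−1 = (95, -235, -1.0).
Determinant of the coordinate differences = 60·(-235) − 95·55 = -19325.
∂h/∂x = [(+0.3)·(-235) − (-1.0)·55] / -19325 = +0.0008021
∂h/∂y = [60·(-1.0) − 95·(+0.3)] / -19325 = +0.004580
|∇h| = √(0.0008021² + 0.004580²) = 0.00465
Seepage velocity v = K·i/n = 180.0 × 0.00465 / 0.31 = 2.7 m/day.

2.7 m/day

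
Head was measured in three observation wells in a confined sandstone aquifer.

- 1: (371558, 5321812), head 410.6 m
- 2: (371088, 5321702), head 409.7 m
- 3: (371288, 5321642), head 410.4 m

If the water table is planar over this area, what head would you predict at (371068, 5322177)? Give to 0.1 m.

Taking 1 as reference: 2−1 = (-470, -110, -0.9); 3−1 = (-270, -170, -0.2).
Determinant of the coordinate differences = (-470)·(-170) − (-270)·(-110) = 50200.
∂h/∂x = [(-0.9)·(-170) − (-0.2)·(-110)] / 50200 = +0.002610
∂h/∂y = [(-470)·(-0.2) − (-270)·(-0.9)] / 50200 = -0.002968
h(371068, 5322177) = 410.6 + (+0.002610)·(-490) + (-0.002968)·(365) = 410.6 -1.279 -1.083 = 408.238 m.

408.2 m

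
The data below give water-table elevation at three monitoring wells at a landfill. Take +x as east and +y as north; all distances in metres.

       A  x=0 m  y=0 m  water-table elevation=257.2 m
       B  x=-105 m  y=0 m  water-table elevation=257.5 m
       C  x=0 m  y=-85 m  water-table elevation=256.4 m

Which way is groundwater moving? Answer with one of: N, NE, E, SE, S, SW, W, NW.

S

∂h/∂x = (257.5 − 257.2) / (-105 − 0) = -0.002857
∂h/∂y = (256.4 − 257.2) / (-85 − 0) = +0.009412
Flow = −∇h = (+0.002857 east, -0.009412 north), which points south.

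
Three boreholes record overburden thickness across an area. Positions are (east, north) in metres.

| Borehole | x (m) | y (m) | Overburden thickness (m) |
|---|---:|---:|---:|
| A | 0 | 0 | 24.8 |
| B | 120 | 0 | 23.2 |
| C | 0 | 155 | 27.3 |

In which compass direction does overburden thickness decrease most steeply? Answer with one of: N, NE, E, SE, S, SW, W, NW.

SE

∂d/∂x = (23.2 − 24.8) / (120 − 0) = -0.01333
∂d/∂y = (27.3 − 24.8) / (155 − 0) = +0.01613
Steepest decrease is along −∇f = (+0.01333 E, -0.01613 N) → southeast.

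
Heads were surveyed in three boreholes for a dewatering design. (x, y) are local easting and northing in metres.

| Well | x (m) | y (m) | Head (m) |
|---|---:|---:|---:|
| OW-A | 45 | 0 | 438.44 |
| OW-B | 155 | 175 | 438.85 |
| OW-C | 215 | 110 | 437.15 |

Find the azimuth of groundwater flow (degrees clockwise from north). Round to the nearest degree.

128°

Taking OW-A as reference: OW-B−OW-A = (110, 175, +0.41); OW-C−OW-A = (170, 110, -1.29).
Solve a·Δx + b·Δy = Δh: det = 110·110 − 170·175 = -17650.
∂h/∂x = [(+0.41)·110 − (-1.29)·175] / -17650 = -0.01535
∂h/∂y = [110·(-1.29) − 170·(+0.41)] / -17650 = +0.01199
Flow direction (−∇h) has components (+0.01535 E, -0.01199 N).
Azimuth = atan2(E, N) = atan2(+0.01535, -0.01199) = 128.0° ≈ 128°.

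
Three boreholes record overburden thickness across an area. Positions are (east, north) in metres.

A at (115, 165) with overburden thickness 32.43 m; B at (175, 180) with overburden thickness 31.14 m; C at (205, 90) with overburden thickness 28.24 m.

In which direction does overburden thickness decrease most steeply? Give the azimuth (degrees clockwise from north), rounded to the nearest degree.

130°

Taking A as reference: B−A = (60, 15, -1.29); C−A = (90, -75, -4.19).
Determinant of the coordinate differences = 60·(-75) − 90·15 = -5850.
∂d/∂x = [(-1.29)·(-75) − (-4.19)·15] / -5850 = -0.02728
∂d/∂y = [60·(-4.19) − 90·(-1.29)] / -5850 = +0.02313
Steepest decrease is along −∇f: components (+0.02728 E, -0.02313 N).
Azimuth = atan2(+0.02728, -0.02313) = 130.3° ≈ 130°.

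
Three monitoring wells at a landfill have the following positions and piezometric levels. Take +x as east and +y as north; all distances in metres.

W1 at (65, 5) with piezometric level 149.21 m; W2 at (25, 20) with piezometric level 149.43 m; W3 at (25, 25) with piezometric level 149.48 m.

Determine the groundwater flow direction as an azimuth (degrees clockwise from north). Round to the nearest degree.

170°

Differences from W1: to W2 (Δx, Δy, Δh) = (-40, 15, +0.22); to W3 = (-40, 20, +0.27).
Determinant of the coordinate differences = (-40)·20 − (-40)·15 = -200.
∂h/∂x = [(+0.22)·20 − (+0.27)·15] / -200 = -0.001750
∂h/∂y = [(-40)·(+0.27) − (-40)·(+0.22)] / -200 = +0.010000
Flow direction (−∇h) has components (+0.001750 E, -0.010000 N).
Azimuth = atan2(E, N) = atan2(+0.001750, -0.010000) = 170.1° ≈ 170°.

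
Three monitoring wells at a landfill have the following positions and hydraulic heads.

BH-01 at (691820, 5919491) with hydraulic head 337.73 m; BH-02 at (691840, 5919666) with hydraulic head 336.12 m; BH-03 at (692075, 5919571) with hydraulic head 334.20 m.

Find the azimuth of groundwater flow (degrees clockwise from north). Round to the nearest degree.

Three-point gradient (reference BH-01): Δ to BH-02 = (20, 175, -1.61), Δ to BH-03 = (255, 80, -3.53).
∂h/∂x = -0.01136, ∂h/∂y = -0.007901 (det = -43025).
Flow direction (−∇h) has components (+0.01136 E, +0.007901 N).
Azimuth = atan2(E, N) = atan2(+0.01136, +0.007901) = 55.2° ≈ 055°.

055°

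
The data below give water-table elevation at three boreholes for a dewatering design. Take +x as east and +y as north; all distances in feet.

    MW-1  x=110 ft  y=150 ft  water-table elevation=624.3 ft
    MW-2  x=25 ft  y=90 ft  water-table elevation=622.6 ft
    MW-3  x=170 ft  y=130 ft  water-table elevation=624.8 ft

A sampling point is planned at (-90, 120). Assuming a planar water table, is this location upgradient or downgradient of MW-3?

Three-point gradient (reference MW-1): Δ to MW-2 = (-85, -60, -1.7), Δ to MW-3 = (60, -20, +0.5).
∂h/∂x = +0.01208, ∂h/∂y = +0.01123 (det = 5300).
Head at (-90, 120) = 624.3 + (+0.01208)·(-200) + (+0.01123)·(-30) = 621.55 ft.
That is lower than the 624.8 ft at MW-3, so the point is downgradient.

downgradient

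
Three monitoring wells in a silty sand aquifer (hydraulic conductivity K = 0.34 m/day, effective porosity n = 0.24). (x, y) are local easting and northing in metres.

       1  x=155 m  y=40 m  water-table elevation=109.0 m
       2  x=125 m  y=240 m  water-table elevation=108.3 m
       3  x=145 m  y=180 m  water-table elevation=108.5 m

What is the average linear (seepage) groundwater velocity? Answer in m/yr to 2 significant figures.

Differences from 1: to 2 (Δx, Δy, Δh) = (-30, 200, -0.7); to 3 = (-10, 140, -0.5).
Determinant of the coordinate differences = (-30)·140 − (-10)·200 = -2200.
∂h/∂x = [(-0.7)·140 − (-0.5)·200] / -2200 = -0.0009091
∂h/∂y = [(-30)·(-0.5) − (-10)·(-0.7)] / -2200 = -0.003636
|∇h| = √(-0.0009091² + -0.003636²) = 0.003748
Seepage velocity v = K·i/n = 0.34 × 0.003748 / 0.24 = 0.00531 m/day = 1.939 m/yr.

1.9 m/yr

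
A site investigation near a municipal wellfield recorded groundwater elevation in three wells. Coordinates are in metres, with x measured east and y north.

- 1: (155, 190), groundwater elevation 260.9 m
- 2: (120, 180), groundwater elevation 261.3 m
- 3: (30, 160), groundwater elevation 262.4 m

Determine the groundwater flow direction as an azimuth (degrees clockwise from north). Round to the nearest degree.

Taking 1 as reference: 2−1 = (-35, -10, +0.4); 3−1 = (-125, -30, +1.5).
Solve a·Δx + b·Δy = Δh: det = (-35)·(-30) − (-125)·(-10) = -200.
∂h/∂x = [(+0.4)·(-30) − (+1.5)·(-10)] / -200 = -0.01500
∂h/∂y = [(-35)·(+1.5) − (-125)·(+0.4)] / -200 = +0.01250
Flow direction (−∇h) has components (+0.01500 E, -0.01250 N).
Azimuth = atan2(E, N) = atan2(+0.01500, -0.01250) = 129.8° ≈ 130°.

130°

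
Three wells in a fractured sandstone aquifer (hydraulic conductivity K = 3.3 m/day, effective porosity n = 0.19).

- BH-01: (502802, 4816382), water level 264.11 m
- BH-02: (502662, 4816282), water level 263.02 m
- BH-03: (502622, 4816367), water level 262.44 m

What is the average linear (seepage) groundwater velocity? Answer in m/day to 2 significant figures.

0.17 m/day

Differences from BH-01: to BH-02 (Δx, Δy, Δh) = (-140, -100, -1.09); to BH-03 = (-180, -15, -1.67).
Solve a·Δx + b·Δy = Δh: det = (-140)·(-15) − (-180)·(-100) = -15900.
∂h/∂x = [(-1.09)·(-15) − (-1.67)·(-100)] / -15900 = +0.009475
∂h/∂y = [(-140)·(-1.67) − (-180)·(-1.09)] / -15900 = -0.002365
|∇h| = √(0.009475² + -0.002365²) = 0.009766
Seepage velocity v = K·i/n = 3.3 × 0.009766 / 0.19 = 0.1696 m/day.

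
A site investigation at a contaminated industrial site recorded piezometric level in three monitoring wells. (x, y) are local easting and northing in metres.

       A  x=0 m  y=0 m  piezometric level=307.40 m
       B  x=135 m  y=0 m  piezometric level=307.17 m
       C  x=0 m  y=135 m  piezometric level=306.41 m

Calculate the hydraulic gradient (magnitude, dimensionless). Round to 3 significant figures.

0.00753

∂h/∂x = (307.17 − 307.40) / (135 − 0) = -0.001704
∂h/∂y = (306.41 − 307.40) / (135 − 0) = -0.007333
|∇h| = √(-0.001704² + -0.007333²) = 0.007528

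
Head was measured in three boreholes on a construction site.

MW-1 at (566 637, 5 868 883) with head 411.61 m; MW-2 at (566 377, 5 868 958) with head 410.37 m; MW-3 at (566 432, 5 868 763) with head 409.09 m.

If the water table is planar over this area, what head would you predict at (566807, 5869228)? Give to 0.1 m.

415.8 m

Taking MW-1 as reference: MW-2−MW-1 = (-260, 75, -1.24); MW-3−MW-1 = (-205, -120, -2.52).
Determinant of the coordinate differences = (-260)·(-120) − (-205)·75 = 46575.
∂h/∂x = [(-1.24)·(-120) − (-2.52)·75] / 46575 = +0.007253
∂h/∂y = [(-260)·(-2.52) − (-205)·(-1.24)] / 46575 = +0.008610
h(566807, 5869228) = 411.61 + (+0.007253)·(170) + (+0.008610)·(345) = 411.61 +1.233 +2.970 = 415.813 m.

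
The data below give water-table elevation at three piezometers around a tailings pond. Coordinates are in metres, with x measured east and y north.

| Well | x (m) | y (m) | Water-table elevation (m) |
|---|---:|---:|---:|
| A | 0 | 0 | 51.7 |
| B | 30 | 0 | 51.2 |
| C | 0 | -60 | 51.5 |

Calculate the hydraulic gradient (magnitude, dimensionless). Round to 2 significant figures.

0.017

∂h/∂x = (51.2 − 51.7) / (30 − 0) = -0.01667
∂h/∂y = (51.5 − 51.7) / (-60 − 0) = +0.003333
|∇h| = √(-0.01667² + 0.003333²) = 0.017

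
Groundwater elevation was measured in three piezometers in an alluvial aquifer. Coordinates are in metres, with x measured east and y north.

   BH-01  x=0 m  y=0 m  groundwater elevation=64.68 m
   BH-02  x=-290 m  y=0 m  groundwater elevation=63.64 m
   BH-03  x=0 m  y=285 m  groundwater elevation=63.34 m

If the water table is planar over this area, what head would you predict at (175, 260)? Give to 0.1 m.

64.1 m

∂h/∂x = (63.64 − 64.68) / (-290 − 0) = +0.003586
∂h/∂y = (63.34 − 64.68) / (285 − 0) = -0.004702
h(175, 260) = 64.68 + (+0.003586)·(175) + (-0.004702)·(260) = 64.68 +0.628 -1.222 = 64.085 m.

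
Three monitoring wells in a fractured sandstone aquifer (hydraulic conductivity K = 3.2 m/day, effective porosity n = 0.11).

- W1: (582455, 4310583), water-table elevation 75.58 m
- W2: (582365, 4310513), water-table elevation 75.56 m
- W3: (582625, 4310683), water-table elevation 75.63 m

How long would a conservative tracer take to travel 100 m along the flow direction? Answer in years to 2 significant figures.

15 years

Three-point gradient (reference W1): Δ to W2 = (-90, -70, -0.02), Δ to W3 = (170, 100, +0.05).
∂h/∂x = +0.0005172, ∂h/∂y = -0.0003793 (det = 2900).
|∇h| = √(0.0005172² + -0.0003793²) = 0.0006414
Seepage velocity v = K·i/n = 3.2 × 0.0006414 / 0.11 = 0.01866 m/day.
t = 100 / 0.01866 = 5359 days = 14.7 years.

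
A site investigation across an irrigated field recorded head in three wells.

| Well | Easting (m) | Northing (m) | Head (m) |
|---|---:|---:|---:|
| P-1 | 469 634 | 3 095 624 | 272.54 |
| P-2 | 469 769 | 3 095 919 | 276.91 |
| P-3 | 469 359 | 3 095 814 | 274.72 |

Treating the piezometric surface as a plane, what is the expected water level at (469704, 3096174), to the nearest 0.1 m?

With h = a·x + b·y + c and P-1 as origin, the differences give:
  135·a + 295·b = +4.37
  (-275)·a + 190·b = +2.18
Eliminate b (×190 and ×295, subtract): 106775·a = 187.200 → a = ∂h/∂x = +0.001753
Back-substitute: b = ∂h/∂y = +0.01401.
h(469704, 3096174) = 272.54 + (+0.001753)·(70) + (+0.01401)·(550) = 272.54 +0.123 +7.706 = 280.369 m.

280.4 m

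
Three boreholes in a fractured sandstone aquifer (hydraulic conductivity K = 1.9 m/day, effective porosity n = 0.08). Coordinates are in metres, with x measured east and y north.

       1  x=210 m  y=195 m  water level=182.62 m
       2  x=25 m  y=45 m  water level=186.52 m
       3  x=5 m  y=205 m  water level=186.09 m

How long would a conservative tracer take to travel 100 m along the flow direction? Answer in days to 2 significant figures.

With h = a·x + b·y + c and 1 as origin, the differences give:
  (-185)·a + (-150)·b = +3.90
  (-205)·a + 10·b = +3.47
Eliminate b (×10 and ×(-150), subtract): -32600·a = 559.500 → a = ∂h/∂x = -0.01716
Back-substitute: b = ∂h/∂y = -0.004833.
|∇h| = √(-0.01716² + -0.004833²) = 0.01783
Seepage velocity v = K·i/n = 1.9 × 0.01783 / 0.08 = 0.4235 m/day.
t = 100 / 0.4235 = 236.1 days.

240 days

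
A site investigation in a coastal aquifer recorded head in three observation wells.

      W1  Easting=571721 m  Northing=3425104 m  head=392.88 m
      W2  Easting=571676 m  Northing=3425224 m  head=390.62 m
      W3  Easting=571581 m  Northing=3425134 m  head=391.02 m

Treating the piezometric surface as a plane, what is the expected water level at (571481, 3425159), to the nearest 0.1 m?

With h = a·x + b·y + c and W1 as origin, the differences give:
  (-45)·a + 120·b = -2.26
  (-140)·a + 30·b = -1.86
Eliminate b (×30 and ×120, subtract): 15450·a = 155.400 → a = ∂h/∂x = +0.01006
Back-substitute: b = ∂h/∂y = -0.01506.
h(571481, 3425159) = 392.88 + (+0.01006)·(-240) + (-0.01506)·(55) = 392.88 -2.414 -0.828 = 389.638 m.

389.6 m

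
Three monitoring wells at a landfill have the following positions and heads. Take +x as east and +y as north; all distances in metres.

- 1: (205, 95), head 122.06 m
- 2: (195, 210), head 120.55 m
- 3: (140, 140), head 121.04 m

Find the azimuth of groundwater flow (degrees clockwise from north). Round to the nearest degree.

331°

Three-point gradient (reference 1): Δ to 2 = (-10, 115, -1.51), Δ to 3 = (-65, 45, -1.02).
∂h/∂x = +0.007025, ∂h/∂y = -0.01252 (det = 7025).
Flow direction (−∇h) has components (-0.007025 E, +0.01252 N).
Azimuth = atan2(E, N) = atan2(-0.007025, +0.01252) = 330.7° ≈ 331°.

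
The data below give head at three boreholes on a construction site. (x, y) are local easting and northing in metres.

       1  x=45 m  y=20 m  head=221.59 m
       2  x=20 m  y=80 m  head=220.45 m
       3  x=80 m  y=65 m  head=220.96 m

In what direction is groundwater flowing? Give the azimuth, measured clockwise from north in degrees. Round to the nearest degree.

Taking 1 as reference: 2−1 = (-25, 60, -1.14); 3−1 = (35, 45, -0.63).
Determinant of the coordinate differences = (-25)·45 − 35·60 = -3225.
∂h/∂x = [(-1.14)·45 − (-0.63)·60] / -3225 = +0.004186
∂h/∂y = [(-25)·(-0.63) − 35·(-1.14)] / -3225 = -0.01726
Flow direction (−∇h) has components (-0.004186 E, +0.01726 N).
Azimuth = atan2(E, N) = atan2(-0.004186, +0.01726) = 346.4° ≈ 346°.

346°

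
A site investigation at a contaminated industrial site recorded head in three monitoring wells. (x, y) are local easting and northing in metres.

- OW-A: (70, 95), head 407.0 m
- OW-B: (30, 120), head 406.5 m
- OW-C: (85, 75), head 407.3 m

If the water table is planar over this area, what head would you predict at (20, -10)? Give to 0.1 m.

Differences from OW-A: to OW-B (Δx, Δy, Δh) = (-40, 25, -0.5); to OW-C = (15, -20, +0.3).
Determinant of the coordinate differences = (-40)·(-20) − 15·25 = 425.
∂h/∂x = [(-0.5)·(-20) − (+0.3)·25] / 425 = +0.005882
∂h/∂y = [(-40)·(+0.3) − 15·(-0.5)] / 425 = -0.01059
h(20, -10) = 407.0 + (+0.005882)·(-50) + (-0.01059)·(-105) = 407.0 -0.294 +1.112 = 407.818 m.

407.8 m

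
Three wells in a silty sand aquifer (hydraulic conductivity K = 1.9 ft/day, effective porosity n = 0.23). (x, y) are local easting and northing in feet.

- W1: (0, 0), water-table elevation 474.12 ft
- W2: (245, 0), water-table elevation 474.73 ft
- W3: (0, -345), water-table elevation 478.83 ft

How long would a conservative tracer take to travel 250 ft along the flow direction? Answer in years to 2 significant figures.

6.0 years

∂h/∂x = (474.73 − 474.12) / (245 − 0) = +0.002490
∂h/∂y = (478.83 − 474.12) / (-345 − 0) = -0.01365
|∇h| = √(0.002490² + -0.01365²) = 0.01388
Seepage velocity v = K·i/n = 1.9 × 0.01388 / 0.23 = 0.1147 ft/day.
t = 250 / 0.1147 = 2180 days = 5.97 years.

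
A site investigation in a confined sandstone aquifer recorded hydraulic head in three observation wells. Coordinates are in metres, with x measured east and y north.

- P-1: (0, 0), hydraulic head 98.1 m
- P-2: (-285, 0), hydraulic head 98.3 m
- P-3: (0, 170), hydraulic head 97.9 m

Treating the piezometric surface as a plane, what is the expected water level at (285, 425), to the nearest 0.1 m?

∂h/∂x = (98.3 − 98.1) / (-285 − 0) = -0.0007018
∂h/∂y = (97.9 − 98.1) / (170 − 0) = -0.001176
h(285, 425) = 98.1 + (-0.0007018)·(285) + (-0.001176)·(425) = 98.1 -0.200 -0.500 = 97.400 m.

97.4 m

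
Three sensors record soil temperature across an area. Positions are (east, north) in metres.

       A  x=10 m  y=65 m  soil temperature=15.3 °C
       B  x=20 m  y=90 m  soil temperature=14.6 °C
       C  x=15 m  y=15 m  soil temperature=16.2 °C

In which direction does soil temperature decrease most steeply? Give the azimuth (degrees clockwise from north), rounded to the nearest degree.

Differences from A: to B (Δx, Δy, Δh) = (10, 25, -0.7); to C = (5, -50, +0.9).
Solve a·Δx + b·Δy = ΔT: det = 10·(-50) − 5·25 = -625.
∂T/∂x = [(-0.7)·(-50) − (+0.9)·25] / -625 = -0.02000
∂T/∂y = [10·(+0.9) − 5·(-0.7)] / -625 = -0.02000
Steepest decrease is along −∇f: components (+0.02000 E, +0.02000 N).
Azimuth = atan2(+0.02000, +0.02000) = 45.0° ≈ 045°.

045°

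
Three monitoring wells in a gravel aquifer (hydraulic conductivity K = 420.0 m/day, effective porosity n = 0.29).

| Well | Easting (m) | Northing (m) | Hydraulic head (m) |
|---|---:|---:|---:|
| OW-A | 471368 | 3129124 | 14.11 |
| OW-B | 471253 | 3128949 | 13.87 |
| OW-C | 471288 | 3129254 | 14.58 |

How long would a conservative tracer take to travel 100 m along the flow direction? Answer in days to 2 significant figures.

22 days

With h = a·x + b·y + c and OW-A as origin, the differences give:
  (-115)·a + (-175)·b = -0.24
  (-80)·a + 130·b = +0.47
Eliminate b (×130 and ×(-175), subtract): -28950·a = 51.050 → a = ∂h/∂x = -0.001763
Back-substitute: b = ∂h/∂y = +0.002530.
|∇h| = √(-0.001763² + 0.002530²) = 0.003084
Seepage velocity v = K·i/n = 420.0 × 0.003084 / 0.29 = 4.466 m/day.
t = 100 / 4.466 = 22.39 days.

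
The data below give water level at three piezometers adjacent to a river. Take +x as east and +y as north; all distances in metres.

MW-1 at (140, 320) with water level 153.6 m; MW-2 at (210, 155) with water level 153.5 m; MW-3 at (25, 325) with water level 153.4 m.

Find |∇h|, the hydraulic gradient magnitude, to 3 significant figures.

0.00226

Taking MW-1 as reference: MW-2−MW-1 = (70, -165, -0.1); MW-3−MW-1 = (-115, 5, -0.2).
Determinant of the coordinate differences = 70·5 − (-115)·(-165) = -18625.
∂h/∂x = [(-0.1)·5 − (-0.2)·(-165)] / -18625 = +0.001799
∂h/∂y = [70·(-0.2) − (-115)·(-0.1)] / -18625 = +0.001369
|∇h| = √(0.001799² + 0.001369²) = 0.002261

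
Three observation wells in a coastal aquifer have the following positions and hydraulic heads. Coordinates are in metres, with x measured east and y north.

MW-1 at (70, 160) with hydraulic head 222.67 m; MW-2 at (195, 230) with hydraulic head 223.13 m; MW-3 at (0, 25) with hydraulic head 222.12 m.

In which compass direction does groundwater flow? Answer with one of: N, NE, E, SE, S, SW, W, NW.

With h = a·x + b·y + c and MW-1 as origin, the differences give:
  125·a + 70·b = +0.46
  (-70)·a + (-135)·b = -0.55
Eliminate b (×(-135) and ×70, subtract): -11975·a = -23.600 → a = ∂h/∂x = +0.001971
Back-substitute: b = ∂h/∂y = +0.003052.
Flow = −∇h = (-0.001971 east, -0.003052 north), which points southwest.

SW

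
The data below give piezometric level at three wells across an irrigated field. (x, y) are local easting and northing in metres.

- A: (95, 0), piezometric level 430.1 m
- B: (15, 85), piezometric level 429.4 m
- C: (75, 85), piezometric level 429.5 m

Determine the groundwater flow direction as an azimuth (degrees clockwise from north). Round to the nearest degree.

Three-point gradient (reference A): Δ to B = (-80, 85, -0.7), Δ to C = (-20, 85, -0.6).
∂h/∂x = +0.001667, ∂h/∂y = -0.006667 (det = -5100).
Flow direction (−∇h) has components (-0.001667 E, +0.006667 N).
Azimuth = atan2(E, N) = atan2(-0.001667, +0.006667) = 346.0° ≈ 346°.

346°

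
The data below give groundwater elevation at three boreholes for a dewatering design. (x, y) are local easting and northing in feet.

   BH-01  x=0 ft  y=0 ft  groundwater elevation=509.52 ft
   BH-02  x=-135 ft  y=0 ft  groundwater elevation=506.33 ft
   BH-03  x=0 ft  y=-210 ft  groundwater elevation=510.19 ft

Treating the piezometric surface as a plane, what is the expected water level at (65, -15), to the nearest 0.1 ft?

∂h/∂x = (506.33 − 509.52) / (-135 − 0) = +0.02363
∂h/∂y = (510.19 − 509.52) / (-210 − 0) = -0.003190
h(65, -15) = 509.52 + (+0.02363)·(65) + (-0.003190)·(-15) = 509.52 +1.536 +0.048 = 511.104 ft.

511.1 ft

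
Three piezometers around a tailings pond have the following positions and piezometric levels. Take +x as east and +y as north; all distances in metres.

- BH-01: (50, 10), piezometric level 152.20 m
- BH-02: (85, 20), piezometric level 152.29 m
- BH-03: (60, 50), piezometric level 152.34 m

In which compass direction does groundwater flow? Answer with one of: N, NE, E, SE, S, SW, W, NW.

Three-point gradient (reference BH-01): Δ to BH-02 = (35, 10, +0.09), Δ to BH-03 = (10, 40, +0.14).
∂h/∂x = +0.001692, ∂h/∂y = +0.003077 (det = 1300).
Flow = −∇h = (-0.001692 east, -0.003077 north), which points southwest.

SW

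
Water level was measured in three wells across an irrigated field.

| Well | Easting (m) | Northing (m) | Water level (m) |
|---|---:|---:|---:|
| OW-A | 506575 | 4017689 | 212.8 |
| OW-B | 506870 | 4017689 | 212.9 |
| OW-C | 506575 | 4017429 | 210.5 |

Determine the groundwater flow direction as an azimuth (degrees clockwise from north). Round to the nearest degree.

∂h/∂x = (212.9 − 212.8) / (506870 − 506575) = +0.0003390
∂h/∂y = (210.5 − 212.8) / (4017429 − 4017689) = +0.008846
Flow direction (−∇h) has components (-0.0003390 E, -0.008846 N).
Azimuth = atan2(E, N) = atan2(-0.0003390, -0.008846) = 182.2° ≈ 182°.

182°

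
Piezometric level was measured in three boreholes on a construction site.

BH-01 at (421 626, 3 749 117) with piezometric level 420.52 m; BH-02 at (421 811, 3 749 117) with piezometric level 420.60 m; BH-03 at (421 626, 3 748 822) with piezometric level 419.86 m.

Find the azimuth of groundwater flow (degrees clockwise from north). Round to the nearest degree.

∂h/∂x = (420.60 − 420.52) / (421811 − 421626) = +0.0004324
∂h/∂y = (419.86 − 420.52) / (3748822 − 3749117) = +0.002237
Flow direction (−∇h) has components (-0.0004324 E, -0.002237 N).
Azimuth = atan2(E, N) = atan2(-0.0004324, -0.002237) = 190.9° ≈ 191°.

191°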